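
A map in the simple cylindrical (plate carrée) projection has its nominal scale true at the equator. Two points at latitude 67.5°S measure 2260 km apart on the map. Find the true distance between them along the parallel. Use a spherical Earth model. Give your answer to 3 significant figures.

865 km

For the equirectangular projection with φ₀ = 0 (plate carrée), h = 1 along meridians and k = sec φ along parallels.
Along the parallel at 67.5°, map distances are exaggerated by k = sec 67.5° = 2.613.
True distance = 2260 / 2.613 = 2260 × cos 67.5° ≈ 865 km.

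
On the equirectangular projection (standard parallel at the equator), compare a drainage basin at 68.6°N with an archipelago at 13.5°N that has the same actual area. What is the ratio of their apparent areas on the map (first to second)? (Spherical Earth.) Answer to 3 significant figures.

2.66

In the plate carrée (x = Rλ, y = Rφ), meridians are true-scale (h = 1) and parallels are stretched by k = sec φ.
Areal scale at 68.6°: h·k = 1.000 × 2.741 = 2.741.
Areal scale at 13.5°: h·k = 1.000 × 1.028 = 1.028.
Ratio = 2.741/1.028 ≈ 2.66.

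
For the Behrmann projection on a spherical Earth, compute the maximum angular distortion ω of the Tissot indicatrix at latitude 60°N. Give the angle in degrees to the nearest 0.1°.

60.0°

Behrmann is a cylindrical equal-area projection with standard parallels at ±30°. Cylindrical equal-area (φ₀ = 30°): h = cos φ / cos 30° along meridians, k = cos 30° / cos φ along parallels; h·k = 1.
At 60°: h = 0.5774, k = 1.732; principal scales a = 1.732, b = 0.5774.
sin(ω/2) = (a − b)/(a + b) = 1.155/2.309 = 0.5000, so ω = 2 arcsin(0.5000) ≈ 60.0°.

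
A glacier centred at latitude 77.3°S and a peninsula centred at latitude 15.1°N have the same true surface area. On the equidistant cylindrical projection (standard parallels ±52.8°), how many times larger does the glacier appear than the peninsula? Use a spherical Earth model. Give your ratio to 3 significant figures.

4.39

The equidistant cylindrical projection with φ₀ = 52.8° has h = 1 (meridians true) and k = cos φ₀ / cos φ along parallels.
Areal scale at 77.3°: h·k = 1.000 × 2.750 = 2.750.
Areal scale at 15.1°: h·k = 1.000 × 0.6262 = 0.6262.
Ratio = 2.750/0.6262 ≈ 4.39.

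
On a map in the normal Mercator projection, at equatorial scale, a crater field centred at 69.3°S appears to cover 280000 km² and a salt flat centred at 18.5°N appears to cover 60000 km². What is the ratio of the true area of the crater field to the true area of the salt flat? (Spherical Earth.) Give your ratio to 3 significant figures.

Mercator's areal exaggeration is sec²φ; hence true area = (apparent area) · cos²φ.
True area of crater field: 280000 × cos²(69.3°) = 280000 × 0.1249 = 34980 km².
True area of salt flat: 60000 × cos²(18.5°) = 60000 × 0.8993 = 53960 km².
Ratio = 34980 / 53960 ≈ 0.648.

0.648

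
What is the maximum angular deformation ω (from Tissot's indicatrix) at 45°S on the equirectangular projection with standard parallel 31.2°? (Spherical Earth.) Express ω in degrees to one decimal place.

The equidistant cylindrical projection with φ₀ = 31.2° has h = 1 (meridians true) and k = cos φ₀ / cos φ along parallels.
At 45°: h = 1.000, k = 1.210; principal scales a = 1.210, b = 1.000.
sin(ω/2) = (a − b)/(a + b) = 0.2097/2.210 = 0.09489, so ω = 2 arcsin(0.09489) ≈ 10.9°.

10.9°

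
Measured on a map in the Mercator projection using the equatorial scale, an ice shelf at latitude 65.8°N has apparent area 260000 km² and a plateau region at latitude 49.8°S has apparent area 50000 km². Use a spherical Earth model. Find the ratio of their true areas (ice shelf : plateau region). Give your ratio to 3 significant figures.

2.10

Mercator's areal exaggeration is sec²φ; hence true area = (apparent area) · cos²φ.
True area of ice shelf: 260000 × cos²(65.8°) = 260000 × 0.1680 = 43690 km².
True area of plateau region: 50000 × cos²(49.8°) = 50000 × 0.4166 = 20830 km².
Ratio = 43690 / 20830 ≈ 2.10.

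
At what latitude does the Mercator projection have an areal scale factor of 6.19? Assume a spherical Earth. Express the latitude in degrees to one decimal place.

66.3°

Mercator areal scale is sec²φ.
sec²φ = 6.19  ⇒  cos²φ = 0.1616  ⇒  cos φ = 0.4019.
φ = arccos(0.4019) ≈ 66.3°.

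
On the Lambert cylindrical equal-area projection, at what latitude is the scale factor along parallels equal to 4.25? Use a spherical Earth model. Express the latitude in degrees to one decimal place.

The Lambert cylindrical equal-area projection is the cylindrical equal-area projection with its standard parallel at the equator (φ₀ = 0). A cylindrical equal-area projection with standard parallel φ₀ has meridian scale h = cos φ / cos φ₀ and parallel scale k = cos φ₀ / cos φ (so areas are preserved, h·k = 1).
k = cos φ₀ / cos φ = 4.25  ⇒  cos φ = cos 0° / 4.25 = 0.2353.
φ = arccos(0.2353) ≈ 76.4°.

76.4°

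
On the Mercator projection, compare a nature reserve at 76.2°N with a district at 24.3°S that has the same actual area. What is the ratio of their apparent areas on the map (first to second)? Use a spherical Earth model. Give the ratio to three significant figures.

Mercator areal scale is sec²φ.
At 76.2°: sec²(76.2°) = 1/0.2385² = 17.58.
At 24.3°: sec²(24.3°) = 1/0.9114² = 1.204.
Ratio = 17.58/1.204 = cos²(24.3°)/cos²(76.2°) ≈ 14.6.

14.6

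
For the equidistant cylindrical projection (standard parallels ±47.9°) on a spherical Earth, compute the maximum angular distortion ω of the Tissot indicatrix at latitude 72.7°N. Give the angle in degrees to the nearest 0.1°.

In the equirectangular projection with standard parallel φ₀ = 47.9° (x = Rλ cos φ₀, y = Rφ), meridians are true-scale (h = 1) and the parallel scale is k = cos φ₀ / cos φ.
At 72.7°: h = 1.000, k = 2.254; principal scales a = 2.254, b = 1.000.
sin(ω/2) = (a − b)/(a + b) = 1.254/3.254 = 0.3855, so ω = 2 arcsin(0.3855) ≈ 45.3°.

45.3°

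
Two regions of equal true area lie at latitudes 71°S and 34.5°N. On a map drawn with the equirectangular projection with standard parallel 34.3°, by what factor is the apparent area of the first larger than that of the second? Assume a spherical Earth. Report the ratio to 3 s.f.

2.53

With standard parallel φ₀ = 34.3°, the equirectangular projection gives x = Rλ cos φ₀, y = Rφ, so h = 1 and k = cos 34.3° / cos φ.
Areal scale at 71°: h·k = 1.000 × 2.537 = 2.537.
Areal scale at 34.5°: h·k = 1.000 × 1.002 = 1.002.
Ratio = 2.537/1.002 ≈ 2.53.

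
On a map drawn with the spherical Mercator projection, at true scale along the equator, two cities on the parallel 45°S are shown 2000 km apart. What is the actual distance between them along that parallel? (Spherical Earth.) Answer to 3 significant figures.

For Mercator, h = k = sec φ (a conformal cylindrical projection has a single point scale, 1/cos φ).
Along the parallel at 45°, map distances are exaggerated by k = sec 45° = 1.414.
True distance = 2000 / 1.414 = 2000 × cos 45° ≈ 1410 km.

1410 km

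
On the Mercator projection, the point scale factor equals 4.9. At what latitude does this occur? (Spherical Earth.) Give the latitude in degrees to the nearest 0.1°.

Mercator scale is k = sec φ = 1/cos φ.
1/cos φ = 4.9  ⇒  cos φ = 0.2041  ⇒  φ = arccos(0.2041) ≈ 78.2°.

78.2°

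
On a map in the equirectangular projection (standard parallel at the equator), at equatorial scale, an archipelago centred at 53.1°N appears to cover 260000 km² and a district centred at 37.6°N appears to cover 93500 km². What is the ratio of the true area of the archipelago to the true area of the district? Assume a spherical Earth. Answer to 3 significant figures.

Plate carrée has h = 1 and k = sec φ, giving areal scale sec φ; true area = (apparent area) · cos φ.
True area of archipelago: 260000 × cos(53.1°) = 260000 × 0.6004 = 156100 km².
True area of district: 93500 × cos(37.6°) = 93500 × 0.7923 = 74080 km².
Ratio = 156100 / 74080 ≈ 2.11.

2.11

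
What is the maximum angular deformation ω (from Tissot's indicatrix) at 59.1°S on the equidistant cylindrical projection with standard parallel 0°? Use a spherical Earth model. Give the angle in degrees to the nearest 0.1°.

In the plate carrée (x = Rλ, y = Rφ), meridians are true-scale (h = 1) and parallels are stretched by k = sec φ.
At 59.1°: h = 1.000, k = 1.947; principal scales a = 1.947, b = 1.000.
sin(ω/2) = (a − b)/(a + b) = 0.9473/2.947 = 0.3214, so ω = 2 arcsin(0.3214) ≈ 37.5°.

37.5°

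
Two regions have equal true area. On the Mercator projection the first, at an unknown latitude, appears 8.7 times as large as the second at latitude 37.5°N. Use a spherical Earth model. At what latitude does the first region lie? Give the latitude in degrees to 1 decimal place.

74.4°

For equal true areas on Mercator, apparent areas scale as sec²φ, so the ratio is cos²φ₂ / cos²φ₁.
cos²φ₂ / cos²φ₁ = 8.7  ⇒  cos φ₁ = cos 37.5° / √8.7 = 0.7934/2.950 = 0.2690.
φ₁ = arccos(0.2690) ≈ 74.4°.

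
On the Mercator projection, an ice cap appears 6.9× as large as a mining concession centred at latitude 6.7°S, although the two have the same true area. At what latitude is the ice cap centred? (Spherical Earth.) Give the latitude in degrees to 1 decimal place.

67.8°

For equal true areas on Mercator, apparent areas scale as sec²φ, so the ratio is cos²φ₂ / cos²φ₁.
cos²φ₂ / cos²φ₁ = 6.9  ⇒  cos φ₁ = cos 6.7° / √6.9 = 0.9932/2.627 = 0.3781.
φ₁ = arccos(0.3781) ≈ 67.8°.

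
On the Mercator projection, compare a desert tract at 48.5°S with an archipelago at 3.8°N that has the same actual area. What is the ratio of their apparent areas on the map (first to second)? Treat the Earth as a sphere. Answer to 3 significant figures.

2.27

Mercator is conformal with k = sec φ, so areal scale = k² = sec²φ.
At 48.5°: sec²(48.5°) = 1/0.6626² = 2.278.
At 3.8°: sec²(3.8°) = 1/0.9978² = 1.004.
Ratio = 2.278/1.004 = cos²(3.8°)/cos²(48.5°) ≈ 2.27.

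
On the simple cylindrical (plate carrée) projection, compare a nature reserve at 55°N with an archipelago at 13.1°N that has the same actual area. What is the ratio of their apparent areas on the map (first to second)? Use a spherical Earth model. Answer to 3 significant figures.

In the plate carrée (x = Rλ, y = Rφ), meridians are true-scale (h = 1) and parallels are stretched by k = sec φ.
Areal scale at 55°: h·k = 1.000 × 1.743 = 1.743.
Areal scale at 13.1°: h·k = 1.000 × 1.027 = 1.027.
Ratio = 1.743/1.027 ≈ 1.70.

1.70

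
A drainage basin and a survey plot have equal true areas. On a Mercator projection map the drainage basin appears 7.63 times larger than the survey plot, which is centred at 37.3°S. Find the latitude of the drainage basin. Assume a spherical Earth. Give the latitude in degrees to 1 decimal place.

On Mercator, (apparent₁)/(apparent₂) = sec²φ₁ / sec²φ₂ when true areas are equal.
cos²φ₂ / cos²φ₁ = 7.63  ⇒  cos φ₁ = cos 37.3° / √7.63 = 0.7955/2.762 = 0.2880.
φ₁ = arccos(0.2880) ≈ 73.3°.

73.3°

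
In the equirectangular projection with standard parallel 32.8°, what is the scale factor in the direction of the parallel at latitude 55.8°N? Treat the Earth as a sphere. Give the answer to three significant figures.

With standard parallel φ₀ = 32.8°, the equirectangular projection gives x = Rλ cos φ₀, y = Rφ, so h = 1 and k = cos 32.8° / cos φ.
k = cos 32.8° / cos 55.8° = 0.8406/0.5621 = 1.495.

1.50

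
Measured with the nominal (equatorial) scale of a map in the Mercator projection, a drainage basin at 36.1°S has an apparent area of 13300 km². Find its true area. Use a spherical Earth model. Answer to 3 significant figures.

8680 km²

The Mercator projection is conformal; its linear scale factor is the same in every direction and equals sec φ = 1/cos φ.
Areal scale = k² = sec²φ = 1/cos²(36.1°) = 1/0.8080² = 1.532.
True area = apparent / (areal scale) = 13300 / 1.532 ≈ 8680 km².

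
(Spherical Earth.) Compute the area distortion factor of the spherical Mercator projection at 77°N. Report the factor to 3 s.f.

19.8

The Mercator projection is conformal; its linear scale factor is the same in every direction and equals sec φ = 1/cos φ.
Areal scale = k² = sec²φ = 1/cos²(77°) = 1/0.2250² = 19.76.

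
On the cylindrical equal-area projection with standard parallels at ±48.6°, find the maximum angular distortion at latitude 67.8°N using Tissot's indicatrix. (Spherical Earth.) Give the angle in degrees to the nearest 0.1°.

61.0°

For cylindrical equal-area with standard parallel φ₀, h = cos φ / cos φ₀ and k = cos φ₀ / cos φ, so h·k = 1.
At 67.8°: h = 0.5714, k = 1.750; principal scales a = 1.750, b = 0.5714.
sin(ω/2) = (a − b)/(a + b) = 1.179/2.322 = 0.5078, so ω = 2 arcsin(0.5078) ≈ 61.0°.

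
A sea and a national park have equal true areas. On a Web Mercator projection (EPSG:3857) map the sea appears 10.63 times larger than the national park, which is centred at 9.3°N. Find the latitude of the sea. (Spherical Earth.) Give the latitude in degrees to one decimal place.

72.4°

For equal true areas on Mercator, apparent areas scale as sec²φ, so the ratio is cos²φ₂ / cos²φ₁.
cos²φ₂ / cos²φ₁ = 10.63  ⇒  cos φ₁ = cos 9.3° / √10.63 = 0.9869/3.260 = 0.3027.
φ₁ = arccos(0.3027) ≈ 72.4°.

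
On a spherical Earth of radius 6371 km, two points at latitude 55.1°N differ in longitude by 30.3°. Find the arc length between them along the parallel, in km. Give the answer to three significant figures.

Arc length along a parallel = R cos φ · Δλ (with Δλ in radians).
= 6371 × cos 55.1° × (30.3° × π/180) = 6371 × 0.5721 × 0.5288 ≈ 1930 km.

1930 km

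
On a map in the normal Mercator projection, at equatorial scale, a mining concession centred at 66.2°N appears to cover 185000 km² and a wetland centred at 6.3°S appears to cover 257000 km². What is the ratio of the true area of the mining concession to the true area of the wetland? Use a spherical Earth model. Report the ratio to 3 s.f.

Since Mercator area scale is 1/cos²φ, the true area equals the apparent area multiplied by cos²φ.
True area of mining concession: 185000 × cos²(66.2°) = 185000 × 0.1628 = 30130 km².
True area of wetland: 257000 × cos²(6.3°) = 257000 × 0.9880 = 253900 km².
Ratio = 30130 / 253900 ≈ 0.119.

0.119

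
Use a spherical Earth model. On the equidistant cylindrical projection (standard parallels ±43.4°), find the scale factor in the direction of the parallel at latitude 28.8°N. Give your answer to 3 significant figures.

0.829

The equidistant cylindrical projection with φ₀ = 43.4° has h = 1 (meridians true) and k = cos φ₀ / cos φ along parallels.
k = cos 43.4° / cos 28.8° = 0.7266/0.8763 = 0.8291.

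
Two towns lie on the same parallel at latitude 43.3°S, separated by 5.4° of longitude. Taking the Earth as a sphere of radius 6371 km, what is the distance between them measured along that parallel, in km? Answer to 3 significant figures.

Arc length along a parallel = R cos φ · Δλ (with Δλ in radians).
= 6371 × cos 43.3° × (5.4° × π/180) = 6371 × 0.7278 × 0.09425 ≈ 437 km.

437 km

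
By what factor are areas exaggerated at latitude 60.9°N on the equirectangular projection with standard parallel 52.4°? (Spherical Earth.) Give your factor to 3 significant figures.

1.25

With standard parallel φ₀ = 52.4°, the equirectangular projection gives x = Rλ cos φ₀, y = Rφ, so h = 1 and k = cos 52.4° / cos φ.
Areal scale = h·k = 1 × cos φ₀ / cos φ; at 60.9°, h = 1.000, k = 1.255, so h·k = 1.255.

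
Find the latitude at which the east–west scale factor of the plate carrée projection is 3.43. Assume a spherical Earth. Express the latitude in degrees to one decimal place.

Plate carrée: h = 1, k = sec φ along parallels.
sec φ = 3.43  ⇒  cos φ = 0.2915  ⇒  φ ≈ 73.0°.

73.0°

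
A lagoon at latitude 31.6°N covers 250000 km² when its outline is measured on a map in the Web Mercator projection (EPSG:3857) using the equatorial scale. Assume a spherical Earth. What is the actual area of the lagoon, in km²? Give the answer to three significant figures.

For Mercator, h = k = sec φ (a conformal cylindrical projection has a single point scale, 1/cos φ).
Areal scale = k² = sec²φ = 1/cos²(31.6°) = 1/0.8517² = 1.378.
True area = apparent / (areal scale) = 250000 / 1.378 ≈ 181000 km².

181000 km²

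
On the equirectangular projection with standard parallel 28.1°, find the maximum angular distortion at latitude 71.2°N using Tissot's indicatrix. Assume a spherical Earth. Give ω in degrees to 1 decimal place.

In the equirectangular projection with standard parallel φ₀ = 28.1° (x = Rλ cos φ₀, y = Rφ), meridians are true-scale (h = 1) and the parallel scale is k = cos φ₀ / cos φ.
At 71.2°: h = 1.000, k = 2.737; principal scales a = 2.737, b = 1.000.
sin(ω/2) = (a − b)/(a + b) = 1.737/3.737 = 0.4648, so ω = 2 arcsin(0.4648) ≈ 55.4°.

55.4°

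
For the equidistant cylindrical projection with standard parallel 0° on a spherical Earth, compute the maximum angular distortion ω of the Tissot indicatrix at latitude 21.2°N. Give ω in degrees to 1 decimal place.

4.0°

For the equirectangular projection with φ₀ = 0 (plate carrée), h = 1 along meridians and k = sec φ along parallels.
At 21.2°: h = 1.000, k = 1.073; principal scales a = 1.073, b = 1.000.
sin(ω/2) = (a − b)/(a + b) = 0.07259/2.073 = 0.03502, so ω = 2 arcsin(0.03502) ≈ 4.0°.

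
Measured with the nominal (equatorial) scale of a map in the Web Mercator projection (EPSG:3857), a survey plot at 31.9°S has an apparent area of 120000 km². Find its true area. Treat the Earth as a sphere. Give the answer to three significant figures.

86500 km²

The Mercator projection is conformal; its linear scale factor is the same in every direction and equals sec φ = 1/cos φ.
Areal scale = k² = sec²φ = 1/cos²(31.9°) = 1/0.8490² = 1.387.
True area = apparent / (areal scale) = 120000 / 1.387 ≈ 86500 km².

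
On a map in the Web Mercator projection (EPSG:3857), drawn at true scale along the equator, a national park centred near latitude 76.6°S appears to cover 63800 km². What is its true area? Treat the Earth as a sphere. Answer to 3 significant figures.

3430 km²

The Mercator projection is conformal; its linear scale factor is the same in every direction and equals sec φ = 1/cos φ.
Areal scale = k² = sec²φ = 1/cos²(76.6°) = 1/0.2317² = 18.62.
True area = apparent / (areal scale) = 63800 / 18.62 ≈ 3430 km².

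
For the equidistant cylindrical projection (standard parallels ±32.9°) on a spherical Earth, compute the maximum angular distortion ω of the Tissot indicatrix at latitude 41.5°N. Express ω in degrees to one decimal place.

6.5°

In the equirectangular projection with standard parallel φ₀ = 32.9° (x = Rλ cos φ₀, y = Rφ), meridians are true-scale (h = 1) and the parallel scale is k = cos φ₀ / cos φ.
At 41.5°: h = 1.000, k = 1.121; principal scales a = 1.121, b = 1.000.
sin(ω/2) = (a − b)/(a + b) = 0.1211/2.121 = 0.05707, so ω = 2 arcsin(0.05707) ≈ 6.5°.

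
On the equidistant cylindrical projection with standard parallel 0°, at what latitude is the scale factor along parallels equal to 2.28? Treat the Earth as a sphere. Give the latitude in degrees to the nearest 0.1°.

64.0°

Plate carrée: h = 1, k = sec φ along parallels.
sec φ = 2.28  ⇒  cos φ = 0.4386  ⇒  φ ≈ 64.0°.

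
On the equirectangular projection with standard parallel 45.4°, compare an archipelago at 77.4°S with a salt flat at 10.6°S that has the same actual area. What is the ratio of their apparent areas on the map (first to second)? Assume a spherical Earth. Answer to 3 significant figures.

In the equirectangular projection with standard parallel φ₀ = 45.4° (x = Rλ cos φ₀, y = Rφ), meridians are true-scale (h = 1) and the parallel scale is k = cos φ₀ / cos φ.
Areal scale at 77.4°: h·k = 1.000 × 3.219 = 3.219.
Areal scale at 10.6°: h·k = 1.000 × 0.7143 = 0.7143.
Ratio = 3.219/0.7143 ≈ 4.51.

4.51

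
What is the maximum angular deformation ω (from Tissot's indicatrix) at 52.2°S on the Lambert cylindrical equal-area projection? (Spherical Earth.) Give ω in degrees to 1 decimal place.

The Lambert cylindrical equal-area projection is the cylindrical equal-area projection with its standard parallel at the equator (φ₀ = 0). Cylindrical equal-area (φ₀ = 0°): h = cos φ / cos 0° along meridians, k = cos 0° / cos φ along parallels; h·k = 1.
At 52.2°: h = 0.6129, k = 1.632; principal scales a = 1.632, b = 0.6129.
sin(ω/2) = (a − b)/(a + b) = 1.019/2.244 = 0.4539, so ω = 2 arcsin(0.4539) ≈ 54.0°.

54.0°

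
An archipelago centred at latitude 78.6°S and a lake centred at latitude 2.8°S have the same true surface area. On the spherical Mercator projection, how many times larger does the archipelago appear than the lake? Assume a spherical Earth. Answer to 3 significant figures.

25.5

Mercator is conformal with k = sec φ, so areal scale = k² = sec²φ.
At 78.6°: sec²(78.6°) = 1/0.1977² = 25.60.
At 2.8°: sec²(2.8°) = 1/0.9988² = 1.002.
Ratio = 25.60/1.002 = cos²(2.8°)/cos²(78.6°) ≈ 25.5.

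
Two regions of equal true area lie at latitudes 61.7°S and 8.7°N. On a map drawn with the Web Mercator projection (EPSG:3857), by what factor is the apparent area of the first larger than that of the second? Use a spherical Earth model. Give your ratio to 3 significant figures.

4.35

On Mercator, area is exaggerated by sec²φ = 1/cos²φ.
At 61.7°: sec²(61.7°) = 1/0.4741² = 4.449.
At 8.7°: sec²(8.7°) = 1/0.9885² = 1.023.
Ratio = 4.449/1.023 = cos²(8.7°)/cos²(61.7°) ≈ 4.35.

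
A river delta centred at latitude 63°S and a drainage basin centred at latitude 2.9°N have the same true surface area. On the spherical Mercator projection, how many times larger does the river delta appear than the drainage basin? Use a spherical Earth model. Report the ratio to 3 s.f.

Mercator is conformal with k = sec φ, so areal scale = k² = sec²φ.
At 63°: sec²(63°) = 1/0.4540² = 4.852.
At 2.9°: sec²(2.9°) = 1/0.9987² = 1.003.
Ratio = 4.852/1.003 = cos²(2.9°)/cos²(63°) ≈ 4.84.

4.84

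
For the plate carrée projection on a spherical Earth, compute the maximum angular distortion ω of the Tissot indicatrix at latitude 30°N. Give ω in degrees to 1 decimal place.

For the equirectangular projection with φ₀ = 0 (plate carrée), h = 1 along meridians and k = sec φ along parallels.
At 30°: h = 1.000, k = 1.155; principal scales a = 1.155, b = 1.000.
sin(ω/2) = (a − b)/(a + b) = 0.1547/2.155 = 0.07180, so ω = 2 arcsin(0.07180) ≈ 8.2°.

8.2°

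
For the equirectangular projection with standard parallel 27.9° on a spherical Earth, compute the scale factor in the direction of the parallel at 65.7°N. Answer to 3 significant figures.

In the equirectangular projection with standard parallel φ₀ = 27.9° (x = Rλ cos φ₀, y = Rφ), meridians are true-scale (h = 1) and the parallel scale is k = cos φ₀ / cos φ.
k = cos 27.9° / cos 65.7° = 0.8838/0.4115 = 2.148.

2.15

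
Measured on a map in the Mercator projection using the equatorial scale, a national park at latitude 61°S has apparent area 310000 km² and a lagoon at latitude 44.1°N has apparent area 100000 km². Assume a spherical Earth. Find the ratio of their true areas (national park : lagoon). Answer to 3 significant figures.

1.41

Mercator's areal exaggeration is sec²φ; hence true area = (apparent area) · cos²φ.
True area of national park: 310000 × cos²(61°) = 310000 × 0.2350 = 72860 km².
True area of lagoon: 100000 × cos²(44.1°) = 100000 × 0.5157 = 51570 km².
Ratio = 72860 / 51570 ≈ 1.41.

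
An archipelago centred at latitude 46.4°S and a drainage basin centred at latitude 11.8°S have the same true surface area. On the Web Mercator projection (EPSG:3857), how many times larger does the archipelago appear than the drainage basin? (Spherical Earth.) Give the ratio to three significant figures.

On Mercator, area is exaggerated by sec²φ = 1/cos²φ.
At 46.4°: sec²(46.4°) = 1/0.6896² = 2.103.
At 11.8°: sec²(11.8°) = 1/0.9789² = 1.044.
Ratio = 2.103/1.044 = cos²(11.8°)/cos²(46.4°) ≈ 2.01.

2.01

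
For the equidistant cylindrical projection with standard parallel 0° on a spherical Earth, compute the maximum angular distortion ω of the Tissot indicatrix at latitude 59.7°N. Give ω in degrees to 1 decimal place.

In the plate carrée (x = Rλ, y = Rφ), meridians are true-scale (h = 1) and parallels are stretched by k = sec φ.
At 59.7°: h = 1.000, k = 1.982; principal scales a = 1.982, b = 1.000.
sin(ω/2) = (a − b)/(a + b) = 0.9821/2.982 = 0.3293, so ω = 2 arcsin(0.3293) ≈ 38.5°.

38.5°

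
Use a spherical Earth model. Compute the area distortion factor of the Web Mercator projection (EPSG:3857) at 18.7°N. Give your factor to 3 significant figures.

Mercator is conformal, so the point scale is isotropic: h = k = sec φ = 1/cos φ.
Areal scale = k² = sec²φ = 1/cos²(18.7°) = 1/0.9472² = 1.115.

1.11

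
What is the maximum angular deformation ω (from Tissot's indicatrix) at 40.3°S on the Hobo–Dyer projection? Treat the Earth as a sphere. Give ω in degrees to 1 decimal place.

4.5°

The Hobo–Dyer projection is cylindrical equal-area with φ₀ = 37.5°. A cylindrical equal-area projection with standard parallel φ₀ has meridian scale h = cos φ / cos φ₀ and parallel scale k = cos φ₀ / cos φ (so areas are preserved, h·k = 1).
At 40.3°: h = 0.9613, k = 1.040; principal scales a = 1.040, b = 0.9613.
sin(ω/2) = (a − b)/(a + b) = 0.07891/2.002 = 0.03943, so ω = 2 arcsin(0.03943) ≈ 4.5°.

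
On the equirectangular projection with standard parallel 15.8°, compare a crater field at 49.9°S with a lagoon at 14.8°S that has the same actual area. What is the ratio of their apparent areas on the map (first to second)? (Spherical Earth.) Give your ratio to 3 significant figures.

With standard parallel φ₀ = 15.8°, the equirectangular projection gives x = Rλ cos φ₀, y = Rφ, so h = 1 and k = cos 15.8° / cos φ.
Areal scale at 49.9°: h·k = 1.000 × 1.494 = 1.494.
Areal scale at 14.8°: h·k = 1.000 × 0.9952 = 0.9952.
Ratio = 1.494/0.9952 ≈ 1.50.

1.50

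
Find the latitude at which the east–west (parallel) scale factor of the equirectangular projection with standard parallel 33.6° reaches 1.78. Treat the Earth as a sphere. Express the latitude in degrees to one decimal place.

In the equirectangular projection with standard parallel φ₀ = 33.6° (x = Rλ cos φ₀, y = Rφ), meridians are true-scale (h = 1) and the parallel scale is k = cos φ₀ / cos φ.
k = cos φ₀ / cos φ = 1.78  ⇒  cos φ = cos 33.6° / 1.78 = 0.4679.
φ = arccos(0.4679) ≈ 62.1°.

62.1°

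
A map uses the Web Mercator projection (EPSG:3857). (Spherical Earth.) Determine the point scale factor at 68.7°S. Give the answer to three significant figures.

Mercator is conformal, so the point scale is isotropic: h = k = sec φ = 1/cos φ.
k = 1/cos 68.7° = 1/0.3633 = 2.753.

2.75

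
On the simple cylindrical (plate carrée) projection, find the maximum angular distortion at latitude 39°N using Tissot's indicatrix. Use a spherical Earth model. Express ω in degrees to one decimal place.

14.4°

For the equirectangular projection with φ₀ = 0 (plate carrée), h = 1 along meridians and k = sec φ along parallels.
At 39°: h = 1.000, k = 1.287; principal scales a = 1.287, b = 1.000.
sin(ω/2) = (a − b)/(a + b) = 0.2868/2.287 = 0.1254, so ω = 2 arcsin(0.1254) ≈ 14.4°.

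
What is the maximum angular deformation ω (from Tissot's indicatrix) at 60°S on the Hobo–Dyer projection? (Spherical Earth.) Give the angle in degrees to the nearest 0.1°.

The Hobo–Dyer projection is cylindrical equal-area with φ₀ = 37.5°. For cylindrical equal-area with standard parallel φ₀, h = cos φ / cos φ₀ and k = cos φ₀ / cos φ, so h·k = 1.
At 60°: h = 0.6302, k = 1.587; principal scales a = 1.587, b = 0.6302.
sin(ω/2) = (a − b)/(a + b) = 0.9565/2.217 = 0.4314, so ω = 2 arcsin(0.4314) ≈ 51.1°.

51.1°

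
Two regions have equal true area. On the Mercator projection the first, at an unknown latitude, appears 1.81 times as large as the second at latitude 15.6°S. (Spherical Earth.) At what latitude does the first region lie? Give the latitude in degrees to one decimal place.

On Mercator, (apparent₁)/(apparent₂) = sec²φ₁ / sec²φ₂ when true areas are equal.
cos²φ₂ / cos²φ₁ = 1.81  ⇒  cos φ₁ = cos 15.6° / √1.81 = 0.9632/1.345 = 0.7159.
φ₁ = arccos(0.7159) ≈ 44.3°.

44.3°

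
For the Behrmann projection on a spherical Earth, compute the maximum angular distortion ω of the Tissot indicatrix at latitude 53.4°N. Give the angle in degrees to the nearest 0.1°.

41.8°

The Behrmann projection is cylindrical equal-area with φ₀ = 30°. For cylindrical equal-area with standard parallel φ₀, h = cos φ / cos φ₀ and k = cos φ₀ / cos φ, so h·k = 1.
At 53.4°: h = 0.6885, k = 1.453; principal scales a = 1.453, b = 0.6885.
sin(ω/2) = (a − b)/(a + b) = 0.7641/2.141 = 0.3569, so ω = 2 arcsin(0.3569) ≈ 41.8°.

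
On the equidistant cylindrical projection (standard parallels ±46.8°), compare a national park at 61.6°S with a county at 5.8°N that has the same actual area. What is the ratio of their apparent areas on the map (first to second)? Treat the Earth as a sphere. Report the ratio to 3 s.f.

2.09

In the equirectangular projection with standard parallel φ₀ = 46.8° (x = Rλ cos φ₀, y = Rφ), meridians are true-scale (h = 1) and the parallel scale is k = cos φ₀ / cos φ.
Areal scale at 61.6°: h·k = 1.000 × 1.439 = 1.439.
Areal scale at 5.8°: h·k = 1.000 × 0.6881 = 0.6881.
Ratio = 1.439/0.6881 ≈ 2.09.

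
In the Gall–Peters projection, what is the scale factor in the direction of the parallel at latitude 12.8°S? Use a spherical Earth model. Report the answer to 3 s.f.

Gall–Peters is a cylindrical equal-area projection with standard parallels at ±45°. For cylindrical equal-area with standard parallel φ₀, h = cos φ / cos φ₀ and k = cos φ₀ / cos φ, so h·k = 1.
k = cos 45° / cos 12.8° = 0.7071/0.9751 = 0.7251.

0.725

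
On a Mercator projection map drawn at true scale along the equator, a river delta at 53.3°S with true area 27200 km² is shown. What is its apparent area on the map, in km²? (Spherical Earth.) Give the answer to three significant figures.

For Mercator, h = k = sec φ (a conformal cylindrical projection has a single point scale, 1/cos φ).
Areal scale = k² = sec²φ = 1/cos²(53.3°) = 1/0.5976² = 2.800.
Apparent area = 27200 × 2.800 ≈ 76200 km².

76200 km²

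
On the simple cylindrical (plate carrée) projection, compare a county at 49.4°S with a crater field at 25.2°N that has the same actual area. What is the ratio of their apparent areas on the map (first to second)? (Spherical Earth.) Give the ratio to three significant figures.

1.39

Plate carrée maps x = Rλ, y = Rφ. The meridian scale is h = 1 and the parallel scale is k = 1/cos φ = sec φ.
Areal scale at 49.4°: h·k = 1.000 × 1.537 = 1.537.
Areal scale at 25.2°: h·k = 1.000 × 1.105 = 1.105.
Ratio = 1.537/1.105 ≈ 1.39.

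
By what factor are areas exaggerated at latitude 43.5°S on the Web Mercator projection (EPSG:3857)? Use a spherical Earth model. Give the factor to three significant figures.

Mercator is conformal, so the point scale is isotropic: h = k = sec φ = 1/cos φ.
Areal scale = k² = sec²φ = 1/cos²(43.5°) = 1/0.7254² = 1.901.

1.90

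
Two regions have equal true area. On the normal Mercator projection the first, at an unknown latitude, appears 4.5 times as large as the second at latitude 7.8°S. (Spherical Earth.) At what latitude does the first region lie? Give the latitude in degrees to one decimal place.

For equal true areas on Mercator, apparent areas scale as sec²φ, so the ratio is cos²φ₂ / cos²φ₁.
cos²φ₂ / cos²φ₁ = 4.5  ⇒  cos φ₁ = cos 7.8° / √4.5 = 0.9907/2.121 = 0.4670.
φ₁ = arccos(0.4670) ≈ 62.2°.

62.2°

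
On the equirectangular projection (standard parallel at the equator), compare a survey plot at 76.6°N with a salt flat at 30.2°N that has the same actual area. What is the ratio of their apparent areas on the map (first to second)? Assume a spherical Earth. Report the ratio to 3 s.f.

For the equirectangular projection with φ₀ = 0 (plate carrée), h = 1 along meridians and k = sec φ along parallels.
Areal scale at 76.6°: h·k = 1.000 × 4.315 = 4.315.
Areal scale at 30.2°: h·k = 1.000 × 1.157 = 1.157.
Ratio = 4.315/1.157 ≈ 3.73.

3.73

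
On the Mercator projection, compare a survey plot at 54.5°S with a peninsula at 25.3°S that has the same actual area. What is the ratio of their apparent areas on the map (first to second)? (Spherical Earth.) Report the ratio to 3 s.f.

Mercator areal scale is sec²φ.
At 54.5°: sec²(54.5°) = 1/0.5807² = 2.965.
At 25.3°: sec²(25.3°) = 1/0.9041² = 1.223.
Ratio = 2.965/1.223 = cos²(25.3°)/cos²(54.5°) ≈ 2.42.

2.42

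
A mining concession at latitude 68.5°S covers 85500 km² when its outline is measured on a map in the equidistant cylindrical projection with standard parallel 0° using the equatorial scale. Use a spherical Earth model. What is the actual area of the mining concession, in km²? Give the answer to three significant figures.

31300 km²

In the plate carrée (x = Rλ, y = Rφ), meridians are true-scale (h = 1) and parallels are stretched by k = sec φ.
Areal scale = h·k = 1 × sec φ; at 68.5°, h = 1.000, k = 2.729, so h·k = 2.729.
True area = apparent / (areal scale) = 85500 / 2.729 ≈ 31300 km².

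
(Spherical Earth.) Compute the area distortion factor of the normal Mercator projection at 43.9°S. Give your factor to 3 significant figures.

For Mercator, h = k = sec φ (a conformal cylindrical projection has a single point scale, 1/cos φ).
Areal scale = k² = sec²φ = 1/cos²(43.9°) = 1/0.7206² = 1.926.

1.93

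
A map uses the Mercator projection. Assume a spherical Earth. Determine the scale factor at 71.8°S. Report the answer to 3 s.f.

Mercator is conformal, so the point scale is isotropic: h = k = sec φ = 1/cos φ.
k = 1/cos 71.8° = 1/0.3123 = 3.202.

3.20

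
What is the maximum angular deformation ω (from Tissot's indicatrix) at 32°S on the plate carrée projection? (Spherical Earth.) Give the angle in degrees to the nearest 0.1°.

In the plate carrée (x = Rλ, y = Rφ), meridians are true-scale (h = 1) and parallels are stretched by k = sec φ.
At 32°: h = 1.000, k = 1.179; principal scales a = 1.179, b = 1.000.
sin(ω/2) = (a − b)/(a + b) = 0.1792/2.179 = 0.08222, so ω = 2 arcsin(0.08222) ≈ 9.4°.

9.4°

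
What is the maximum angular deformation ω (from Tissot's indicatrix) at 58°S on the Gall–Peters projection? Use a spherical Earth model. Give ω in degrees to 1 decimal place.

32.6°

The Gall–Peters projection is cylindrical equal-area with φ₀ = 45°. For cylindrical equal-area with standard parallel φ₀, h = cos φ / cos φ₀ and k = cos φ₀ / cos φ, so h·k = 1.
At 58°: h = 0.7494, k = 1.334; principal scales a = 1.334, b = 0.7494.
sin(ω/2) = (a − b)/(a + b) = 0.5849/2.084 = 0.2807, so ω = 2 arcsin(0.2807) ≈ 32.6°.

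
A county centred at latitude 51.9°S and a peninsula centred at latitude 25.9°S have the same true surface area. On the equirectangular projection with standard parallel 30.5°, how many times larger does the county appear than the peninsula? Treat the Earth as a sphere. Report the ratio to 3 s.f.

1.46

With standard parallel φ₀ = 30.5°, the equirectangular projection gives x = Rλ cos φ₀, y = Rφ, so h = 1 and k = cos 30.5° / cos φ.
Areal scale at 51.9°: h·k = 1.000 × 1.396 = 1.396.
Areal scale at 25.9°: h·k = 1.000 × 0.9578 = 0.9578.
Ratio = 1.396/0.9578 ≈ 1.46.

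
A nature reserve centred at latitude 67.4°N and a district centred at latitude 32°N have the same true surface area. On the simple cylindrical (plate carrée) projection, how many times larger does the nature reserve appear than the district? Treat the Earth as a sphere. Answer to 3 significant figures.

In the plate carrée (x = Rλ, y = Rφ), meridians are true-scale (h = 1) and parallels are stretched by k = sec φ.
Areal scale at 67.4°: h·k = 1.000 × 2.602 = 2.602.
Areal scale at 32°: h·k = 1.000 × 1.179 = 1.179.
Ratio = 2.602/1.179 ≈ 2.21.

2.21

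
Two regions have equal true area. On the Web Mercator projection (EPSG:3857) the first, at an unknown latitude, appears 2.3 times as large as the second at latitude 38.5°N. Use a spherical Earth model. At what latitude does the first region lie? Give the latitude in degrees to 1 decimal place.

58.9°

For equal true areas on Mercator, apparent areas scale as sec²φ, so the ratio is cos²φ₂ / cos²φ₁.
cos²φ₂ / cos²φ₁ = 2.3  ⇒  cos φ₁ = cos 38.5° / √2.3 = 0.7826/1.517 = 0.5160.
φ₁ = arccos(0.5160) ≈ 58.9°.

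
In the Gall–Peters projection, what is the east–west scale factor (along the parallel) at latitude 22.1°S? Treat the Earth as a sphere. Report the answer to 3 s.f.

Gall–Peters is a cylindrical equal-area projection with standard parallels at ±45°. Cylindrical equal-area (φ₀ = 45°): h = cos φ / cos 45° along meridians, k = cos 45° / cos φ along parallels; h·k = 1.
k = cos 45° / cos 22.1° = 0.7071/0.9265 = 0.7632.

0.763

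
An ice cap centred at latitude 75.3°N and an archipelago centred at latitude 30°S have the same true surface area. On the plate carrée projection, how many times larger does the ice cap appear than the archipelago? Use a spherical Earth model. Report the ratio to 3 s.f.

3.41

Plate carrée maps x = Rλ, y = Rφ. The meridian scale is h = 1 and the parallel scale is k = 1/cos φ = sec φ.
Areal scale at 75.3°: h·k = 1.000 × 3.941 = 3.941.
Areal scale at 30°: h·k = 1.000 × 1.155 = 1.155.
Ratio = 3.941/1.155 ≈ 3.41.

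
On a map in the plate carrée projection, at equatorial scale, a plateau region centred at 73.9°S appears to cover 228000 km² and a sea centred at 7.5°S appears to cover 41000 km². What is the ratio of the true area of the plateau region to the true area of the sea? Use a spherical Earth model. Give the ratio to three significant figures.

1.56

Plate carrée has h = 1 and k = sec φ, giving areal scale sec φ; true area = (apparent area) · cos φ.
True area of plateau region: 228000 × cos(73.9°) = 228000 × 0.2773 = 63230 km².
True area of sea: 41000 × cos(7.5°) = 41000 × 0.9914 = 40650 km².
Ratio = 63230 / 40650 ≈ 1.56.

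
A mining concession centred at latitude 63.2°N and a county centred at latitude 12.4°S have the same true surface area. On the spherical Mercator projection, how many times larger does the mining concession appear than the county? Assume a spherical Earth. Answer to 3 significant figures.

4.69

On Mercator, area is exaggerated by sec²φ = 1/cos²φ.
At 63.2°: sec²(63.2°) = 1/0.4509² = 4.919.
At 12.4°: sec²(12.4°) = 1/0.9767² = 1.048.
Ratio = 4.919/1.048 = cos²(12.4°)/cos²(63.2°) ≈ 4.69.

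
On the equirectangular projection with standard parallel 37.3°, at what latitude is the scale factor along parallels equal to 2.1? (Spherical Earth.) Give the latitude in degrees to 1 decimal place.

In the equirectangular projection with standard parallel φ₀ = 37.3° (x = Rλ cos φ₀, y = Rφ), meridians are true-scale (h = 1) and the parallel scale is k = cos φ₀ / cos φ.
k = cos φ₀ / cos φ = 2.1  ⇒  cos φ = cos 37.3° / 2.1 = 0.3788.
φ = arccos(0.3788) ≈ 67.7°.

67.7°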